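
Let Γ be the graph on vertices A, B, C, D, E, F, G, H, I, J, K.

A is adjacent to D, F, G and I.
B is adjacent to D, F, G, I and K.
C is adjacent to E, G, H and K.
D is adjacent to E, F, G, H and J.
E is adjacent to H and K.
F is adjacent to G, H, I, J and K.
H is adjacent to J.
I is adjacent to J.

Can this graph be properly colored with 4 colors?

The chromatic number is 4. D, F, H, J form a clique, so at least 4 colors are needed.
4 colors suffice: color 1 → {E, F}; color 2 → {C, D, I}; color 3 → {A, B, H}; color 4 → {G, J, K}.
That is already a proper 4-coloring.

Yes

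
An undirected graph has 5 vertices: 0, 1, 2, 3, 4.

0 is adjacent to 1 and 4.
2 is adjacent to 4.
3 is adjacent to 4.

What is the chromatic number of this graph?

0 and 1 are adjacent, so at least 2 colors are needed.
One proper 2-coloring: 0=blue, 1=red, 2=blue, 3=blue, 4=red. Every edge joins two different colors.

2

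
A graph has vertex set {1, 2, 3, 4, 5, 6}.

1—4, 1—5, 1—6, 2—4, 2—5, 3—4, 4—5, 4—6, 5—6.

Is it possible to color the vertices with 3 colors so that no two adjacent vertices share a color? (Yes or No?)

No

1, 4, 5, 6 are pairwise adjacent (a clique of size 4), so at least 4 colors are needed.
So 3 colors are not enough.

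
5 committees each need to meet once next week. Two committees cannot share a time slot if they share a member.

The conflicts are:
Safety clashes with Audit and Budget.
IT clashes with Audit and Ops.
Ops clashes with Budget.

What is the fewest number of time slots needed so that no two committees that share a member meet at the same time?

3

The cycle Ops-Budget-Safety-Audit-IT-Ops has odd length 5, so it cannot be 2-colored; at least 3 time slots are needed.
3 time slots suffice: time slot 1 → {Safety, Ops}; time slot 2 → {IT, Budget}; time slot 3 → {Audit}. Every pair that conflicts lands in different time slots.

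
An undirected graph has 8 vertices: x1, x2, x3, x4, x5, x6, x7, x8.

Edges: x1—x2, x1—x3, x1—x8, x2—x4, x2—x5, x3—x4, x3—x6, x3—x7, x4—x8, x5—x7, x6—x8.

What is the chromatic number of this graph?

3

The cycle x3-x4-x2-x5-x7-x3 has odd length 5, so it cannot be 2-colored; at least 3 colors are needed.
3 colors suffice: color 1 → {x2, x3, x8}; color 2 → {x1, x4, x6, x7}; color 3 → {x5}. Every edge joins two different colors.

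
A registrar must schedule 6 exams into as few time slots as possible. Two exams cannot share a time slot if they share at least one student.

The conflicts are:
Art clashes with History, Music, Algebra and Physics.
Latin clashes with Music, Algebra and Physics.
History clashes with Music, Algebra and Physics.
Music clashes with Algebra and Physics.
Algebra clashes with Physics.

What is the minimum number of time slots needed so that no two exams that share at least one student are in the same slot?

5

Art, History, Music, Algebra, Physics all conflict with each other, so at least 5 time slots are needed.
Using 5 time slots: Art=5, Latin=4, History=4, Music=2, Algebra=1, Physics=3. No two conflicting exams share a time slot.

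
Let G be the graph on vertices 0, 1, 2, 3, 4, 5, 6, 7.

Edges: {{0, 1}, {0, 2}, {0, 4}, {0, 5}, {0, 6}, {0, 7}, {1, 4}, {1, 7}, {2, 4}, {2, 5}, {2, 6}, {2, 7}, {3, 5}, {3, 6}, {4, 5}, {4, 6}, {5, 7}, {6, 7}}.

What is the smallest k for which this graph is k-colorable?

0, 2, 4, 5 form a clique, so at least 4 colors are needed.
One proper 4-coloring: 0=a, 1=c, 2=d, 3=a, 4=b, 5=c, 6=c, 7=b. No two adjacent vertices share a color.

4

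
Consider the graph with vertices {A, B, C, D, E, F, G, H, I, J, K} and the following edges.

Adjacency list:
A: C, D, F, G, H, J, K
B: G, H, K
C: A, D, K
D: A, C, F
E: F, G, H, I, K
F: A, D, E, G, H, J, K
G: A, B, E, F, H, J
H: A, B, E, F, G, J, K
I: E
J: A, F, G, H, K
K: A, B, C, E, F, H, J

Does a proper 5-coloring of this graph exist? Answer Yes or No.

The chromatic number is 5. A, F, G, H, J are mutually adjacent (a clique of size 5), so at least 5 colors are needed.
5 colors suffice: color 1 → {A, B, E}; color 2 → {C, F, I}; color 3 → {D, H}; color 4 → {G, K}; color 5 → {J}.
That is already a proper 5-coloring.

Yes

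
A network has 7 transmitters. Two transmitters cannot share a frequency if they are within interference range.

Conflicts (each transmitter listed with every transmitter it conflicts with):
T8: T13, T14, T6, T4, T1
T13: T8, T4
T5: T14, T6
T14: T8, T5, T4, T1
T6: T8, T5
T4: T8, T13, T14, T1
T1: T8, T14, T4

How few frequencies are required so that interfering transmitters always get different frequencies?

4

T8, T14, T4, T1 are mutually in conflict, so at least 4 frequencies are needed.
Using 4 frequencies: T8=1, T13=2, T5=1, T14=2, T6=2, T4=3, T1=4. No two conflicting transmitters share a frequency.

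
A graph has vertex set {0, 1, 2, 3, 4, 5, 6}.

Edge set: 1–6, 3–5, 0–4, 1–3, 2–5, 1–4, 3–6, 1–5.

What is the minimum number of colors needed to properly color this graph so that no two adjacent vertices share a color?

3

1, 3, 5 are pairwise adjacent, so at least 3 colors are needed.
A valid assignment using 3 colors: 0=red, 1=red, 2=red, 3=blue, 4=blue, 5=green, 6=green. No two adjacent vertices share a color.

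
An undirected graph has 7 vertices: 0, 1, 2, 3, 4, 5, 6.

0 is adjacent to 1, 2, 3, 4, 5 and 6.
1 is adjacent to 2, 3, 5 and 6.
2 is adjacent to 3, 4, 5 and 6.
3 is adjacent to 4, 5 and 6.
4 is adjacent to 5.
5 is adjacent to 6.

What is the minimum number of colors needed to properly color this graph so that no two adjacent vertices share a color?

6

0, 1, 2, 3, 5, 6 form a clique, so at least 6 colors are needed.
6 colors suffice: color a → {3}; color b → {2}; color c → {5}; color d → {0}; color e → {4, 6}; color f → {1}. Every edge joins two different colors.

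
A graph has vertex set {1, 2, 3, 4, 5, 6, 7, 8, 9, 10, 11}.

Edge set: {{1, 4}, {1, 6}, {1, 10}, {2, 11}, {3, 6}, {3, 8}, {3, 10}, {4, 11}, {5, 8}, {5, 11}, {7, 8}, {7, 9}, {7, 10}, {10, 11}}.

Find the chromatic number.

3

The cycle 8-5-11-10-7-8 has odd length 5, so it cannot be 2-colored; at least 3 colors are needed.
3 colors suffice: color red → {2, 4, 6, 8, 9, 10}; color blue → {1, 3, 7, 11}; color green → {5}. Every edge joins two different colors.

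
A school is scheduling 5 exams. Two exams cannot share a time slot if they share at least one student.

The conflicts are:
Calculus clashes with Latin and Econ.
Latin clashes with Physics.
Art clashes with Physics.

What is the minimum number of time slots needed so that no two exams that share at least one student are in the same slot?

2

Art and Physics conflict, so at least 2 time slots are needed.
Using 2 time slots: Calculus=2, Latin=1, Art=1, Physics=2, Econ=1. No two conflicting exams share a time slot.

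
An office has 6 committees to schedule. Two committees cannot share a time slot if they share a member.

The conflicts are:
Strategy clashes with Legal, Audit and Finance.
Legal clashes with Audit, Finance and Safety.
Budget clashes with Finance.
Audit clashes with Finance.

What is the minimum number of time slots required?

4

Strategy, Legal, Audit, Finance are mutually in conflict, so at least 4 time slots are needed.
4 time slots suffice: time slot 1 → {Legal, Budget}; time slot 2 → {Finance, Safety}; time slot 3 → {Audit}; time slot 4 → {Strategy}. No two conflicting committees share a time slot.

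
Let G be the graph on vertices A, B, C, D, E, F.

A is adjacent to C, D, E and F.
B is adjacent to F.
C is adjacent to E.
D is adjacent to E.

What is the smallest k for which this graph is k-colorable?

3

A, D, E are mutually adjacent, so at least 3 colors are needed.
A valid assignment using 3 colors: A=1, B=1, C=3, D=3, E=2, F=2. No two adjacent vertices share a color.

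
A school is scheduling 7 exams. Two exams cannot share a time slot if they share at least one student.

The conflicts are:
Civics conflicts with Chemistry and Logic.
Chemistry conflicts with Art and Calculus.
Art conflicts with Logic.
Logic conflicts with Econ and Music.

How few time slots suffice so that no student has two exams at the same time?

Chemistry and Calculus conflict, so at least 2 time slots are needed.
2 time slots suffice: time slot 1 → {Chemistry, Logic}; time slot 2 → {Civics, Art, Calculus, Econ, Music}. Every pair that conflicts lands in different time slots.

2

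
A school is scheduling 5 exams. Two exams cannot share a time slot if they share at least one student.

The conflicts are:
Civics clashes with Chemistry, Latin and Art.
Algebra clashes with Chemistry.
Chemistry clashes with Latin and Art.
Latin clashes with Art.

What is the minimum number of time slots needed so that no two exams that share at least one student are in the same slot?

Civics, Chemistry, Latin, Art all conflict with each other, so at least 4 time slots are needed.
Using 4 time slots: Civics=3, Algebra=2, Chemistry=1, Latin=4, Art=2. No two conflicting exams share a time slot.

4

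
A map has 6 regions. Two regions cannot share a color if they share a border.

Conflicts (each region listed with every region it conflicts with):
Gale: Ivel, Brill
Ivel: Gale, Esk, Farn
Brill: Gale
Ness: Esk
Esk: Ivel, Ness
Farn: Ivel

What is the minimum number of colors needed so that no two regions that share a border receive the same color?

Gale and Brill conflict, so at least 2 colors are needed.
One proper 2-coloring: Gale=2, Ivel=1, Brill=1, Ness=1, Esk=2, Farn=2. Every pair that conflicts lands in different colors.

2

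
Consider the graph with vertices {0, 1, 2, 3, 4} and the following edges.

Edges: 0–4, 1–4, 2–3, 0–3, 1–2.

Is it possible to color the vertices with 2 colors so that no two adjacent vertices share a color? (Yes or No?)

The cycle 1-2-3-0-4-1 has odd length 5, so it cannot be 2-colored; at least 3 colors are needed.
So 2 colors are not enough.

No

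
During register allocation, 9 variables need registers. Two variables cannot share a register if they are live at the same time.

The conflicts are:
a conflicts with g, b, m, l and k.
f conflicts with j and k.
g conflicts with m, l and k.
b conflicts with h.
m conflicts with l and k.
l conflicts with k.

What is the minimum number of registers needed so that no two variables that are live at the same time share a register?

5

a, g, m, l, k all conflict with each other, so at least 5 registers are needed.
A valid assignment using 5 registers: a=2, f=2, j=1, g=3, b=1, h=2, m=5, l=4, k=1. No two conflicting variables share a register.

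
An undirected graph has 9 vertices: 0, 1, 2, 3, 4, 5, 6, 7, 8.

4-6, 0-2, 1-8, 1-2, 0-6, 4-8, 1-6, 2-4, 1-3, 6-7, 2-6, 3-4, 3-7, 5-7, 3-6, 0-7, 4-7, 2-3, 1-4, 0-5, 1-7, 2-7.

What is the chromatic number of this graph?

6

1, 2, 3, 4, 6, 7 are mutually adjacent (a clique of size 6), so at least 6 colors are needed.
6 colors suffice: color red → {7, 8}; color blue → {2, 5}; color green → {0, 4}; color yellow → {6}; color purple → {1}; color orange → {3}. Each edge has distinct colors on its endpoints.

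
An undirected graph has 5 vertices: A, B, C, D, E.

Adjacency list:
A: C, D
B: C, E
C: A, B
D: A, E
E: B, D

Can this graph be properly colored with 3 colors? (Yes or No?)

The chromatic number is 3. The cycle E-B-C-A-D-E has odd length 5, so it cannot be 2-colored; at least 3 colors are needed.
A valid assignment using 3 colors: A=green, B=blue, C=red, D=blue, E=red.
That is already a proper 3-coloring.

Yes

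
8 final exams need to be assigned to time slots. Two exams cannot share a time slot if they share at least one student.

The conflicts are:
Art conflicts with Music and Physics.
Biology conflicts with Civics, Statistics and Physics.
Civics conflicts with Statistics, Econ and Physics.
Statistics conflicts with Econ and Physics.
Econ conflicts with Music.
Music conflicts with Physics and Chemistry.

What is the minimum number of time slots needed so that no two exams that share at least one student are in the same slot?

Biology, Civics, Statistics, Physics all conflict with each other, so at least 4 time slots are needed.
4 time slots suffice: time slot 1 → {Econ, Physics, Chemistry}; time slot 2 → {Civics, Music}; time slot 3 → {Art, Statistics}; time slot 4 → {Biology}. Every pair that conflicts lands in different time slots.

4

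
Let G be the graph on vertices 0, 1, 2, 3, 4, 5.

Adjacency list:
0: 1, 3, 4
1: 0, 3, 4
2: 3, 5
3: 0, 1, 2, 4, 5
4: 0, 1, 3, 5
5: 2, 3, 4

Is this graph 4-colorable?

The chromatic number is 4. 0, 1, 3, 4 are mutually adjacent (a clique of size 4), so at least 4 colors are needed.
4 colors suffice: 0=green, 1=yellow, 2=blue, 3=red, 4=blue, 5=green.
That is already a proper 4-coloring.

Yes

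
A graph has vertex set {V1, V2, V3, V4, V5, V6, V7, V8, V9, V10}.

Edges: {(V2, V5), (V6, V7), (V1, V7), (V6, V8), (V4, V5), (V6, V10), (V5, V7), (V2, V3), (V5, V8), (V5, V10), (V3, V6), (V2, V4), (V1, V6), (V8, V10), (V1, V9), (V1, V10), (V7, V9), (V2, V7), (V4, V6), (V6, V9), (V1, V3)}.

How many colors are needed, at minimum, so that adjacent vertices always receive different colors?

V1, V6, V7, V9 are mutually adjacent (a clique of size 4), so at least 4 colors are needed.
A valid assignment using 4 colors: V1=3, V2=3, V3=2, V4=2, V5=1, V6=1, V7=2, V8=3, V9=4, V10=2. Each edge has distinct colors on its endpoints.

4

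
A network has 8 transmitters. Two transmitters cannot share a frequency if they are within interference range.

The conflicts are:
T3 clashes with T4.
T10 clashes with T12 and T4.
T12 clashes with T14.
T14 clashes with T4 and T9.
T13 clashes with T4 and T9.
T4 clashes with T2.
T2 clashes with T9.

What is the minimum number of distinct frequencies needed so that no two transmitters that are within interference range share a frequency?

2

T2 and T9 conflict, so at least 2 frequencies are needed.
A valid assignment using 2 frequencies: T3=2, T10=2, T12=1, T14=2, T13=2, T4=1, T2=2, T9=1. No two conflicting transmitters share a frequency.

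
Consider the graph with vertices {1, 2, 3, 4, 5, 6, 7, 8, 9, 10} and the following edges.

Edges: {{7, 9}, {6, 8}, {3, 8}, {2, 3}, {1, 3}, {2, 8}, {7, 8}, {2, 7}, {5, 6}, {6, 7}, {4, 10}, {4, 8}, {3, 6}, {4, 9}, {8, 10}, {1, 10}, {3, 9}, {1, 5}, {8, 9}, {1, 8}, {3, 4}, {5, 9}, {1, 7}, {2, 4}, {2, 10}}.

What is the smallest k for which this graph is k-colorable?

4

2, 4, 8, 10 form a clique, so at least 4 colors are needed.
4 colors suffice: color a → {5, 8}; color b → {3, 7, 10}; color c → {1, 2, 6, 9}; color d → {4}. Every edge joins two different colors.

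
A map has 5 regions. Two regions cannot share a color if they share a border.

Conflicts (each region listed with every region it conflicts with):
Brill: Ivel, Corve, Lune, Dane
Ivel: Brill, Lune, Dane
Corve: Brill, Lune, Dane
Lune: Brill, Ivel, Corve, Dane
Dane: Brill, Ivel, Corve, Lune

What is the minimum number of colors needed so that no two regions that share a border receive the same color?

4

Brill, Corve, Lune, Dane all conflict with each other, so at least 4 colors are needed.
One proper 4-coloring: Brill=3, Ivel=4, Corve=4, Lune=2, Dane=1. Each listed conflict is separated.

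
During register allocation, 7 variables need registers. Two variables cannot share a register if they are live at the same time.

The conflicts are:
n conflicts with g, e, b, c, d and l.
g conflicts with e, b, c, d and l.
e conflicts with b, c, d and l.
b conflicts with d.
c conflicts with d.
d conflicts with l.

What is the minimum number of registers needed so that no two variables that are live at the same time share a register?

n, g, e, b, d are mutually in conflict, so at least 5 registers are needed.
5 registers suffice: register 1 → {e}; register 2 → {n}; register 3 → {g}; register 4 → {d}; register 5 → {b, c, l}. Every pair that conflicts lands in different registers.

5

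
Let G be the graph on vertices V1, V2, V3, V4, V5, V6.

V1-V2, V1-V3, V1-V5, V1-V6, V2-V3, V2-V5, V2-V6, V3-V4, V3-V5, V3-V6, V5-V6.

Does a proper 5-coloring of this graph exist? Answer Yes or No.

The chromatic number is 5. V1, V2, V3, V5, V6 are mutually adjacent (a clique of size 5), so at least 5 colors are needed.
5 colors suffice: color red → {V3}; color blue → {V4, V5}; color green → {V1}; color yellow → {V2}; color purple → {V6}.
That is already a proper 5-coloring.

Yes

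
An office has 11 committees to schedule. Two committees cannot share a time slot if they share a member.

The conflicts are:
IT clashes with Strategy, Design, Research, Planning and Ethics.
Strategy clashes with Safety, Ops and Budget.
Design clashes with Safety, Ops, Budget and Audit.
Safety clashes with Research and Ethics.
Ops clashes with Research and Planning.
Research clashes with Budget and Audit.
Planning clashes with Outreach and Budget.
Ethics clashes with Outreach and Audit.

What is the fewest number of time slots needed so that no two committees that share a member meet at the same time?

2

Ops and Research conflict, so at least 2 time slots are needed.
Using 2 time slots: IT=2, Strategy=1, Design=1, Safety=2, Ops=2, Research=1, Planning=1, Ethics=1, Outreach=2, Budget=2, Audit=2. Each listed conflict is separated.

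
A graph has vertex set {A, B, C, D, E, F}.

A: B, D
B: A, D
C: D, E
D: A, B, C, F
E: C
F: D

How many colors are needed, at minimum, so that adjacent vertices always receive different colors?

3

A, B, D are pairwise adjacent, so at least 3 colors are needed.
3 colors suffice: color 1 → {D, E}; color 2 → {B, C, F}; color 3 → {A}. Every edge joins two different colors.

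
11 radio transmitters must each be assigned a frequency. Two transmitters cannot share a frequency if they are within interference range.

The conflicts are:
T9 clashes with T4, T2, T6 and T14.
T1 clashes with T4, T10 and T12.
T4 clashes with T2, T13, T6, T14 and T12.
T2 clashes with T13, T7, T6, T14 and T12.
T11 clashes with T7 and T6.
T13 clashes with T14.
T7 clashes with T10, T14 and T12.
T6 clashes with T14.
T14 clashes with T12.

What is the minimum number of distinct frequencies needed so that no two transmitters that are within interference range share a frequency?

5

T9, T4, T2, T6, T14 are mutually in conflict, so at least 5 frequencies are needed.
A valid assignment using 5 frequencies: T9=5, T1=1, T4=3, T2=1, T11=1, T13=4, T7=3, T10=2, T6=4, T14=2, T12=4. Every pair that conflicts lands in different frequencies.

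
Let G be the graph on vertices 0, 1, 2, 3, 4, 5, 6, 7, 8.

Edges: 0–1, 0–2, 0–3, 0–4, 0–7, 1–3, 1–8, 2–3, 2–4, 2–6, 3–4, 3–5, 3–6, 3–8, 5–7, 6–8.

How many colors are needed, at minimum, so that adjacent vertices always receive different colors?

0, 2, 3, 4 are mutually adjacent (a clique of size 4), so at least 4 colors are needed.
4 colors suffice: 0=blue, 1=green, 2=green, 3=red, 4=yellow, 5=blue, 6=blue, 7=red, 8=yellow. No two adjacent vertices share a color.

4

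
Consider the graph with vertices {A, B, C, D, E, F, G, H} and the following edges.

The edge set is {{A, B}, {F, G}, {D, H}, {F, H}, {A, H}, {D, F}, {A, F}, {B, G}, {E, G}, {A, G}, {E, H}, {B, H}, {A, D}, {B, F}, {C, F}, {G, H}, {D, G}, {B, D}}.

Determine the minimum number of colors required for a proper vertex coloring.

A, B, D, F, G, H are pairwise adjacent (a clique of size 6), so at least 6 colors are needed.
6 colors suffice: A=5, B=4, C=2, D=6, E=1, F=1, G=3, H=2. Every edge joins two different colors.

6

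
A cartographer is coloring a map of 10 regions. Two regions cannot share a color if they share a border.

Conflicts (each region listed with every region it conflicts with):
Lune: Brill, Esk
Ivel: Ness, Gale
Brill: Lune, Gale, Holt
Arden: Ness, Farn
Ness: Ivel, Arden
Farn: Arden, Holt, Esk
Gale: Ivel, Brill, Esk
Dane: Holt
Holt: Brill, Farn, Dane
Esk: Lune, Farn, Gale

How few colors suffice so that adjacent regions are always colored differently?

The cycle Brill-Gale-Esk-Farn-Holt-Brill has odd length 5, so it cannot be 2-colored; at least 3 colors are needed.
One proper 3-coloring: Lune=2, Ivel=1, Brill=1, Arden=1, Ness=2, Farn=2, Gale=2, Dane=1, Holt=3, Esk=1. Every pair that conflicts lands in different colors.

3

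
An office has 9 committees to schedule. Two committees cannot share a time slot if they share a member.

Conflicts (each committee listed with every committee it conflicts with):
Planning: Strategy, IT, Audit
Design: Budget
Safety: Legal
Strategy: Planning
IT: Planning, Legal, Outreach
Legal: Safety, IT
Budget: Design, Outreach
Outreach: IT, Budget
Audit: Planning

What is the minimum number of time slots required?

Planning and IT conflict, so at least 2 time slots are needed.
2 time slots suffice: time slot 1 → {Safety, Strategy, IT, Budget, Audit}; time slot 2 → {Planning, Design, Legal, Outreach}. No two conflicting committees share a time slot.

2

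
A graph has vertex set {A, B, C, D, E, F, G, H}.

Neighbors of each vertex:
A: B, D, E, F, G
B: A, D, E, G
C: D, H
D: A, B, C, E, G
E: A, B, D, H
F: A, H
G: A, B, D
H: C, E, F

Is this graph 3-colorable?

A, B, D, G are mutually adjacent (a clique of size 4), so at least 4 colors are needed.
So 3 colors are not enough.

No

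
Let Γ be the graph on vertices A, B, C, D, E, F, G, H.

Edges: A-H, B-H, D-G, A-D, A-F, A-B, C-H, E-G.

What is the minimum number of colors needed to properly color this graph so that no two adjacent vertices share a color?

A, B, H are mutually adjacent, so at least 3 colors are needed.
3 colors suffice: color 1 → {A, C, G}; color 2 → {D, E, F, H}; color 3 → {B}. No two adjacent vertices share a color.

3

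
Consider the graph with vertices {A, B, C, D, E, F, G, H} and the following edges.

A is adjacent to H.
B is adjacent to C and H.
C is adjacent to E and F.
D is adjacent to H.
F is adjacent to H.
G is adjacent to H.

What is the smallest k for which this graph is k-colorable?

2

C and E are adjacent, so at least 2 colors are needed.
A valid assignment using 2 colors: A=2, B=2, C=1, D=2, E=2, F=2, G=2, H=1. No two adjacent vertices share a color.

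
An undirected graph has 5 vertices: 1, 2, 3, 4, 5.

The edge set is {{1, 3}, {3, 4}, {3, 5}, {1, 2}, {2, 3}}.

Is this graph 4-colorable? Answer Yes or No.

The chromatic number is 3. 1, 2, 3 are pairwise adjacent, so at least 3 colors are needed.
A valid assignment using 3 colors: 1=b, 2=c, 3=a, 4=b, 5=b.
Since 4 ≥ 3, a proper 4-coloring certainly exists.

Yes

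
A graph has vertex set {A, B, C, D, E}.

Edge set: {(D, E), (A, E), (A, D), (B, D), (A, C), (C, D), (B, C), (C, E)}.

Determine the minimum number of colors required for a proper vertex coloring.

4

A, C, D, E form a clique, so at least 4 colors are needed.
A valid assignment using 4 colors: A=3, B=3, C=2, D=1, E=4. Every edge joins two different colors.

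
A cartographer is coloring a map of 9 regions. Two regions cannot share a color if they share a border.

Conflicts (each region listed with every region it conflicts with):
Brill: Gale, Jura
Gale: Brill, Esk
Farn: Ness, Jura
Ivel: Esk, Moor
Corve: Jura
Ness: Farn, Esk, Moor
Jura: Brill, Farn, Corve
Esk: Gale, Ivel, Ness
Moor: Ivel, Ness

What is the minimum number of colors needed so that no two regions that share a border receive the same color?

Brill and Gale conflict, so at least 2 colors are needed.
One proper 2-coloring: Brill=1, Gale=2, Farn=1, Ivel=2, Corve=1, Ness=2, Jura=2, Esk=1, Moor=1. Every pair that conflicts lands in different colors.

2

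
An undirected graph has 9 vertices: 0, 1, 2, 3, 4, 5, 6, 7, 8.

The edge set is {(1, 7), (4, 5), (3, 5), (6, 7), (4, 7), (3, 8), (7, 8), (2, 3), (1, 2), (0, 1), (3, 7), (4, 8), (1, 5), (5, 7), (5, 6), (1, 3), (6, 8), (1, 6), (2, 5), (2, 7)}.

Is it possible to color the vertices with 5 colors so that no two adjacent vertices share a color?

The chromatic number is 5. 1, 2, 3, 5, 7 are pairwise adjacent (a clique of size 5), so at least 5 colors are needed.
5 colors suffice: 0=a, 1=c, 2=e, 3=d, 4=c, 5=b, 6=d, 7=a, 8=b.
That is already a proper 5-coloring.

Yes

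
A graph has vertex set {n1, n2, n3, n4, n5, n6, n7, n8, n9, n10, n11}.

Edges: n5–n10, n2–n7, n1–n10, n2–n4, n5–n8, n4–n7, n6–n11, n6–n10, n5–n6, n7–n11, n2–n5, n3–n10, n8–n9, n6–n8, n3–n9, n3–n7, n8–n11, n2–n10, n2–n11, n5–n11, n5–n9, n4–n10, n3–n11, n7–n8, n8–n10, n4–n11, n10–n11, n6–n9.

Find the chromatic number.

n5, n6, n8, n10, n11 are pairwise adjacent (a clique of size 5), so at least 5 colors are needed.
A valid assignment using 5 colors: n1=2, n2=4, n3=3, n4=3, n5=3, n6=5, n7=1, n8=4, n9=1, n10=1, n11=2. Every edge joins two different colors.

5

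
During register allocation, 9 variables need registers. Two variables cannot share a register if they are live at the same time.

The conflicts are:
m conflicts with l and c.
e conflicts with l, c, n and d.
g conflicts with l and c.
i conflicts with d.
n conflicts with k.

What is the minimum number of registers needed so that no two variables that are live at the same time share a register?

2

i and d conflict, so at least 2 registers are needed.
A valid assignment using 2 registers: m=1, e=1, g=1, i=1, l=2, c=2, n=2, d=2, k=1. No two conflicting variables share a register.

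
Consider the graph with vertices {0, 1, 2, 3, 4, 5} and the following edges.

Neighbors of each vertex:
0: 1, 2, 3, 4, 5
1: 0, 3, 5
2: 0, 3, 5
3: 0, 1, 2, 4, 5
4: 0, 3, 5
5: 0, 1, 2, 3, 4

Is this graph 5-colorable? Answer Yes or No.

Yes

The chromatic number is 4. 0, 1, 3, 5 are mutually adjacent (a clique of size 4), so at least 4 colors are needed.
4 colors suffice: color red → {0}; color blue → {3}; color green → {5}; color yellow → {1, 2, 4}.
Since 5 ≥ 4, a proper 5-coloring certainly exists.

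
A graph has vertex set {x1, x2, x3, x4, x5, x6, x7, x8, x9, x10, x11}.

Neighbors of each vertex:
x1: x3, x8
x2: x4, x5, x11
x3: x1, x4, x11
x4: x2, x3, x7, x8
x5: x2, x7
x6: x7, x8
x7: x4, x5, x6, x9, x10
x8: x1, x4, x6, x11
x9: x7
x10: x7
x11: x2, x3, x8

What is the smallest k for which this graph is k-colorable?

x7 and x9 are adjacent, so at least 2 colors are needed.
One proper 2-coloring: x1=2, x2=1, x3=1, x4=2, x5=2, x6=2, x7=1, x8=1, x9=2, x10=2, x11=2. Each edge has distinct colors on its endpoints.

2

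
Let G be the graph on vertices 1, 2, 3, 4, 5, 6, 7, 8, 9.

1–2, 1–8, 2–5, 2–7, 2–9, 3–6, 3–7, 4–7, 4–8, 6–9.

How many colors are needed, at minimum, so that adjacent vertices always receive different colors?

3

The cycle 3-6-9-2-7-3 has odd length 5, so it cannot be 2-colored; at least 3 colors are needed.
3 colors suffice: color a → {2, 4, 6}; color b → {1, 5, 7, 9}; color c → {3, 8}. No two adjacent vertices share a color.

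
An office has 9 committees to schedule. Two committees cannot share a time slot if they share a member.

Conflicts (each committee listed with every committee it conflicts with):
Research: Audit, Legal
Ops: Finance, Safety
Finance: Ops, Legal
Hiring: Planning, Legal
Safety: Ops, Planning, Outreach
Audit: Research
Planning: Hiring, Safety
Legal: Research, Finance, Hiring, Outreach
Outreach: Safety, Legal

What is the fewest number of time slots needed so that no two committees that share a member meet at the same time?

The cycle Outreach-Legal-Finance-Ops-Safety-Outreach has odd length 5, so it cannot be 2-colored; at least 3 time slots are needed.
3 time slots suffice: time slot 1 → {Safety, Audit, Legal}; time slot 2 → {Research, Finance, Planning, Outreach}; time slot 3 → {Ops, Hiring}. Every pair that conflicts lands in different time slots.

3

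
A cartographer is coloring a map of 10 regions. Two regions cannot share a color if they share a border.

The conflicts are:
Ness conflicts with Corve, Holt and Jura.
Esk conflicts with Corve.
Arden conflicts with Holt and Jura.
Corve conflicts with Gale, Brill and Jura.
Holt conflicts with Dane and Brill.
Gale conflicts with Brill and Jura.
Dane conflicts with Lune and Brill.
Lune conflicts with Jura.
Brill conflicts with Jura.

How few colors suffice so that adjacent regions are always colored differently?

4

Corve, Gale, Brill, Jura are mutually in conflict, so at least 4 colors are needed.
4 colors suffice: Ness=3, Esk=1, Arden=2, Corve=2, Holt=1, Gale=4, Dane=2, Lune=3, Brill=3, Jura=1. Each listed conflict is separated.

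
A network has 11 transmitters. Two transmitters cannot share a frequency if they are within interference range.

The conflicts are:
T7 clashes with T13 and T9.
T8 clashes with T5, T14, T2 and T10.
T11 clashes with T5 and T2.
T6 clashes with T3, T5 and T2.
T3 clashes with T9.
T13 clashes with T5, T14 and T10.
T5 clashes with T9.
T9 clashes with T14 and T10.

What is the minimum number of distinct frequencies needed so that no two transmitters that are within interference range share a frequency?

2

T8 and T14 conflict, so at least 2 frequencies are needed.
2 frequencies suffice: frequency 1 → {T8, T11, T6, T13, T9}; frequency 2 → {T7, T3, T5, T14, T2, T10}. Each listed conflict is separated.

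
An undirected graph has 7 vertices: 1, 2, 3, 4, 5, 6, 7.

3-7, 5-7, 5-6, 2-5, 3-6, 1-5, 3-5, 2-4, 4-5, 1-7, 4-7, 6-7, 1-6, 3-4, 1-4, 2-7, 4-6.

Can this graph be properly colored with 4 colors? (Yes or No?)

1, 4, 5, 6, 7 form a clique, so at least 5 colors are needed.
So 4 colors are not enough.

No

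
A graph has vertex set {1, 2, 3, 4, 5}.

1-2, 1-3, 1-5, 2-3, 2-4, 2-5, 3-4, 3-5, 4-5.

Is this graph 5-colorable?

Yes

The chromatic number is 4. 2, 3, 4, 5 form a clique, so at least 4 colors are needed.
4 colors suffice: color a → {5}; color b → {2}; color c → {3}; color d → {1, 4}.
Since 5 ≥ 4, a proper 5-coloring certainly exists.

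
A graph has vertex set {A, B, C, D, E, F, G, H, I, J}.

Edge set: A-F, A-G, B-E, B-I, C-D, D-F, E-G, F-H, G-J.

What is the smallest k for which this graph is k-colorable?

2

D and F are adjacent, so at least 2 colors are needed.
2 colors suffice: A=blue, B=red, C=red, D=blue, E=blue, F=red, G=red, H=blue, I=blue, J=blue. No two adjacent vertices share a color.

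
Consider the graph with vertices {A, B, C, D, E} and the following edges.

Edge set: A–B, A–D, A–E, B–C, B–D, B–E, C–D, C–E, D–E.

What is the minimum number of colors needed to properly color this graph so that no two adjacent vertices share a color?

4

B, C, D, E form a clique, so at least 4 colors are needed.
One proper 4-coloring: A=4, B=2, C=4, D=1, E=3. Each edge has distinct colors on its endpoints.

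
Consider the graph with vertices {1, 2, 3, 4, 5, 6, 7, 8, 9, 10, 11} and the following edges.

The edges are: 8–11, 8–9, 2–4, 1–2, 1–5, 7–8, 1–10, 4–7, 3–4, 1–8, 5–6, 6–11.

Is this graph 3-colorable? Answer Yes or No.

Yes

The chromatic number is 3. The cycle 1-8-7-4-2-1 has odd length 5, so it cannot be 2-colored; at least 3 colors are needed.
3 colors suffice: color a → {1, 4, 9, 11}; color b → {2, 3, 5, 8, 10}; color c → {6, 7}.
That is already a proper 3-coloring.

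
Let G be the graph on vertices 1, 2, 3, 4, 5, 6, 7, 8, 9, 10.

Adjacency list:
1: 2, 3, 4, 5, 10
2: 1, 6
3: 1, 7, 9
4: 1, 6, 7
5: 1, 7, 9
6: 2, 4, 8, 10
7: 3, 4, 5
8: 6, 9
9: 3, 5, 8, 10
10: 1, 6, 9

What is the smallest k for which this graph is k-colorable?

1 and 4 are adjacent, so at least 2 colors are needed.
2 colors suffice: color red → {1, 6, 7, 9}; color blue → {2, 3, 4, 5, 8, 10}. No two adjacent vertices share a color.

2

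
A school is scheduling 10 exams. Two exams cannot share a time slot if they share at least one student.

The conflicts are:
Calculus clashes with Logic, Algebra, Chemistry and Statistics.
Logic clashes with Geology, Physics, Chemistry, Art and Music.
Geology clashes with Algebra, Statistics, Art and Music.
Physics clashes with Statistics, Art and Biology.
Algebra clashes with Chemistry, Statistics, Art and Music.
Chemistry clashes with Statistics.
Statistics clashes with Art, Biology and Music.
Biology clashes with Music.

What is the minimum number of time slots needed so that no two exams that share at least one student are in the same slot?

4

Geology, Algebra, Statistics, Music are mutually in conflict, so at least 4 time slots are needed.
4 time slots suffice: time slot 1 → {Logic, Statistics}; time slot 2 → {Physics, Algebra}; time slot 3 → {Calculus, Art, Music}; time slot 4 → {Geology, Chemistry, Biology}. Every pair that conflicts lands in different time slots.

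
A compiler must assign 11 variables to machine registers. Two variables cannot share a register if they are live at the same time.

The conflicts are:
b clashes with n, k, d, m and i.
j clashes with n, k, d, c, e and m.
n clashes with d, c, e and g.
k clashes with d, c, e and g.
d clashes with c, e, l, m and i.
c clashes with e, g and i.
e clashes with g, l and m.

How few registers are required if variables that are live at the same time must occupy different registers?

j, n, d, c, e are mutually in conflict, so at least 5 registers are needed.
5 registers suffice: b=2, j=5, n=4, k=4, d=1, c=3, e=2, g=1, l=3, m=3, i=4. No two conflicting variables share a register.

5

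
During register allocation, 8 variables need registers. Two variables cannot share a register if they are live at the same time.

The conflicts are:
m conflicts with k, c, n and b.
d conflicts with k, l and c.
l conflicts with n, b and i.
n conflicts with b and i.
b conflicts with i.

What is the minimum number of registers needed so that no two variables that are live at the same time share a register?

l, n, b, i are mutually in conflict, so at least 4 registers are needed.
4 registers suffice: register 1 → {m, l}; register 2 → {d, b}; register 3 → {k, c, n}; register 4 → {i}. No two conflicting variables share a register.

4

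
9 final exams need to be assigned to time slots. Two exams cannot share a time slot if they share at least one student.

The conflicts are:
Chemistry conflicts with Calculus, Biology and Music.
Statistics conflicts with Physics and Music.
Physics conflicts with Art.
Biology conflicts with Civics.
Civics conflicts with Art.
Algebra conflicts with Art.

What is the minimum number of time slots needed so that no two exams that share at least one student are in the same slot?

3

The cycle Biology-Civics-Art-Physics-Statistics-Music-Chemistry-Biology has odd length 7, so it cannot be 2-colored; at least 3 time slots are needed.
3 time slots suffice: time slot 1 → {Chemistry, Statistics, Art}; time slot 2 → {Calculus, Physics, Music, Civics, Algebra}; time slot 3 → {Biology}. Each listed conflict is separated.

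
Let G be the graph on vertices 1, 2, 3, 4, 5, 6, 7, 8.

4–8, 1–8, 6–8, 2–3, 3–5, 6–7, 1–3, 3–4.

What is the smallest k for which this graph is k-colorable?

1 and 8 are adjacent, so at least 2 colors are needed.
2 colors suffice: color a → {3, 7, 8}; color b → {1, 2, 4, 5, 6}. No two adjacent vertices share a color.

2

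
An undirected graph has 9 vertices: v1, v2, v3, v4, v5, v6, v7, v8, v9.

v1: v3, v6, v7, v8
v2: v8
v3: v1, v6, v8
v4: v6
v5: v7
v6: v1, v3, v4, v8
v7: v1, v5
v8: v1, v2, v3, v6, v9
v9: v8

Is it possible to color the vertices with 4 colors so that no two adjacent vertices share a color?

The chromatic number is 4. v1, v3, v6, v8 are pairwise adjacent (a clique of size 4), so at least 4 colors are needed.
4 colors suffice: color 1 → {v4, v7, v8}; color 2 → {v2, v5, v6, v9}; color 3 → {v1}; color 4 → {v3}.
That is already a proper 4-coloring.

Yes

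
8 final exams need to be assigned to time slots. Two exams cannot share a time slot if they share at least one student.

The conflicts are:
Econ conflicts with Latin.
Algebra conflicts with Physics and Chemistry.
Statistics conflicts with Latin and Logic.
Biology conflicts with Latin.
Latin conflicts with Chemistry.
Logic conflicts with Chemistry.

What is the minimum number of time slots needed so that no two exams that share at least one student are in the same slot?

2

Statistics and Logic conflict, so at least 2 time slots are needed.
2 time slots suffice: time slot 1 → {Algebra, Latin, Logic}; time slot 2 → {Econ, Physics, Statistics, Biology, Chemistry}. Each listed conflict is separated.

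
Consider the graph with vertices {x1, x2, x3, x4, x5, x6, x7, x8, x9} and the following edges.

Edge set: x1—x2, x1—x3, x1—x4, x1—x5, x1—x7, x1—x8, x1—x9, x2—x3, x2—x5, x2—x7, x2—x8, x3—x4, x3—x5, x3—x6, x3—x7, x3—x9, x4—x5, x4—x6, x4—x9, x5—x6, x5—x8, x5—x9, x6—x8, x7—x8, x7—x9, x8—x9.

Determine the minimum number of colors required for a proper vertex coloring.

x1, x3, x4, x5, x9 are pairwise adjacent (a clique of size 5), so at least 5 colors are needed.
A valid assignment using 5 colors: x1=1, x2=4, x3=2, x4=5, x5=3, x6=1, x7=3, x8=2, x9=4. Every edge joins two different colors.

5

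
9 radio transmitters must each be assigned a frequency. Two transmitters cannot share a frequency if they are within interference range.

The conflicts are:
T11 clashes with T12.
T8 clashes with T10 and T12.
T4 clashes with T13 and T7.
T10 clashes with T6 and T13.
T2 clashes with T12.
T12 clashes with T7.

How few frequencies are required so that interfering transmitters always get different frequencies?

T8 and T10 conflict, so at least 2 frequencies are needed.
2 frequencies suffice: T11=2, T8=2, T4=1, T10=1, T6=2, T2=2, T12=1, T13=2, T7=2. Every pair that conflicts lands in different frequencies.

2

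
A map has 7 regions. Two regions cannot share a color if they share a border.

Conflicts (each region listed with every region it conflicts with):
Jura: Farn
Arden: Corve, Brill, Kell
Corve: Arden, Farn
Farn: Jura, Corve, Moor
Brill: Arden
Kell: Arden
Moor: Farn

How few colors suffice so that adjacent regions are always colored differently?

Arden and Brill conflict, so at least 2 colors are needed.
2 colors suffice: color 1 → {Arden, Farn}; color 2 → {Jura, Corve, Brill, Kell, Moor}. No two conflicting regions share a color.

2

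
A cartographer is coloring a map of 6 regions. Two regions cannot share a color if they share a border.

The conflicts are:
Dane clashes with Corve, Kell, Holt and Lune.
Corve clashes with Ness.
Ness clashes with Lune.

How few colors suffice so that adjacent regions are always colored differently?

2

Corve and Ness conflict, so at least 2 colors are needed.
2 colors suffice: color 1 → {Dane, Ness}; color 2 → {Corve, Kell, Holt, Lune}. Every pair that conflicts lands in different colors.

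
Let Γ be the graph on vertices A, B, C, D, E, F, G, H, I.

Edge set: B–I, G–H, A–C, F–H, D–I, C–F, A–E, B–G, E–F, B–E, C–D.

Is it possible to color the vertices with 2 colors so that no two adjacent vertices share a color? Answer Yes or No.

No

The cycle F-E-B-G-H-F has odd length 5, so it cannot be 2-colored; at least 3 colors are needed.
So 2 colors are not enough.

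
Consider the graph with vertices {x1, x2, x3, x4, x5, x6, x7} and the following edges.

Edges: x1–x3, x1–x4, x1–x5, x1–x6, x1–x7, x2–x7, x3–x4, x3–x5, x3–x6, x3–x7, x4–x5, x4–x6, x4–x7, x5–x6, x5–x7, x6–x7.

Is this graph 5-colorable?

x1, x3, x4, x5, x6, x7 are pairwise adjacent (a clique of size 6), so at least 6 colors are needed.
So 5 colors are not enough.

No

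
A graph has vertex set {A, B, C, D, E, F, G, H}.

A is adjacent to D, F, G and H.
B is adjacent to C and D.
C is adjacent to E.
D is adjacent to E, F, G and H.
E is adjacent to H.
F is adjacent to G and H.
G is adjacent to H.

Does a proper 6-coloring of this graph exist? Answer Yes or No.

The chromatic number is 5. A, D, F, G, H are mutually adjacent (a clique of size 5), so at least 5 colors are needed.
5 colors suffice: color 1 → {C, D}; color 2 → {B, H}; color 3 → {E, G}; color 4 → {A}; color 5 → {F}.
Since 6 ≥ 5, a proper 6-coloring certainly exists.

Yes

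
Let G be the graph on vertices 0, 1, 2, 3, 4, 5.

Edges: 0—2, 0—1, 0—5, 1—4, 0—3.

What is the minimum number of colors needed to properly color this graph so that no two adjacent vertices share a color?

1 and 4 are adjacent, so at least 2 colors are needed.
2 colors suffice: color red → {0, 4}; color blue → {1, 2, 3, 5}. No two adjacent vertices share a color.

2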